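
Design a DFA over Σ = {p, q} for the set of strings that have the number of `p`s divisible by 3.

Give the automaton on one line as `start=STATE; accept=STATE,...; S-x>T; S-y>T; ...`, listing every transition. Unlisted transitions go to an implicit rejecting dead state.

The only thing that matters is how many `p`s have appeared, reduced mod 3. Use one state per residue: S0 for 0, …, S2 for 2. Reading `p` moves to the next residue; anything else stays put. S0 is accepting.
        p   q  
>* S0   S1  S0 
   S1   S2  S1 
   S2   S0  S2 
(> = start, * = accepting)

start=S0; accept=S0; S0-p>S1; S0-q>S0; S1-p>S2; S1-q>S1; S2-p>S0; S2-q>S2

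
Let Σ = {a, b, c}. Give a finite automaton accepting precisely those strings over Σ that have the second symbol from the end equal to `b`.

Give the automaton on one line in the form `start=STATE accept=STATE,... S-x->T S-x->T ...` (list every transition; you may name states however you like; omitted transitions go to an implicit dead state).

start=s0 accept=s7,s8,s9 s0-a->s1 s0-b->s2 s0-c->s3 s1-a->s4 s1-b->s5 s1-c->s6 s2-a->s7 s2-b->s8 s2-c->s9 s3-a->s10 s3-b->s11 s3-c->s12 s4-a->s4 s4-b->s5 s4-c->s6 s5-a->s7 s5-b->s8 s5-c->s9 s6-a->s10 s6-b->s11 s6-c->s12 s7-a->s4 s7-b->s5 s7-c->s6 s8-a->s7 s8-b->s8 s8-c->s9 s9-a->s10 s9-b->s11 s9-c->s12 s10-a->s4 s10-b->s5 s10-c->s6 s11-a->s7 s11-b->s8 s11-c->s9 s12-a->s10 s12-b->s11 s12-c->s12

Because acceptance depends on a position counted from the end, the machine has to buffer the most recent 2 symbols. Make each state the string of the last up-to-2 symbols read; on input `x` shift the window left and append `x`. Accept when the buffered window has length 2 and begins with `b`.
A 13-state machine:
          a    b    c  
>  s0     s1   s2   s3 
   s1     s4   s5   s6 
   s2     s7   s8   s9 
   s3    s10  s11  s12 
   s4     s4   s5   s6 
   s5     s7   s8   s9 
   s6    s10  s11  s12 
 * s7     s4   s5   s6 
 * s8     s7   s8   s9 
 * s9    s10  s11  s12 
   s10    s4   s5   s6 
   s11    s7   s8   s9 
   s12   s10  s11  s12 
(> = start, * = accepting)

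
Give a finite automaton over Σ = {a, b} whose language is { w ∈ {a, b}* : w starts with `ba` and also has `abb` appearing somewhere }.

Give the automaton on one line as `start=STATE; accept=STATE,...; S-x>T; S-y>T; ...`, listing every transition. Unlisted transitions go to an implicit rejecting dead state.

start=q0; accept=q5; q0-a>q1; q0-b>q2; q1-a>q1; q1-b>q1; q2-a>q3; q2-b>q1; q3-a>q3; q3-b>q4; q4-a>q3; q4-b>q5; q5-a>q5; q5-b>q5

Handle the two conditions separately and then intersect. The first has 4 states tracking whether the input so far still matches the prefix `ba`; the second has 4 states tracking whether and how much of `abb` has been seen. A product state is a pair (one from each), accepting exactly when both do. Minimizing collapses redundant product states.
        a   b  
>  q0   q1  q2 
   q1   q1  q1 
   q2   q3  q1 
   q3   q3  q4 
   q4   q3  q5 
 * q5   q5  q5 
(> = start, * = accepting)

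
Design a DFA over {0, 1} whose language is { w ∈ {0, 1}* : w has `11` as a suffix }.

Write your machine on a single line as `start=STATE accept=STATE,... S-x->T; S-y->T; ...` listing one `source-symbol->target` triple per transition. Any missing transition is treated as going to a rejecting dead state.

Remember how much of `11` the current input suffix matches. State s0 means no match yet; s1 means the last symbol is `1`; s2 means the last 2 symbols are `11`. Only s2 accepts. On a mismatch, fall back to the longest proper suffix that is still a prefix of `11`.
With 3 states:
        0   1  
>  s0   s0  s1 
   s1   s0  s2 
 * s2   s0  s2 
(> = start, * = accepting)

start=s0; accept=s2; s0-0->s0; s0-1->s1; s1-0->s0; s1-1->s2; s2-0->s0; s2-1->s2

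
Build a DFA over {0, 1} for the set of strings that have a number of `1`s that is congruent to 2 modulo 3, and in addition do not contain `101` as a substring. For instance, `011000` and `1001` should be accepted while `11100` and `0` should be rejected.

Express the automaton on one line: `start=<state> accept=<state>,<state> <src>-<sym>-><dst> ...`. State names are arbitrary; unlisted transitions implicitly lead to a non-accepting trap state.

start=S0 accept=S3,S6,S8 S0-0->S0 S0-1->S1 S1-0->S2 S1-1->S3 S2-0->S4 S2-1->S5 S3-0->S6 S3-1->S7 S4-0->S4 S4-1->S3 S5-0->S5 S5-1->S5 S6-0->S8 S6-1->S5 S7-0->S9 S7-1->S1 S8-0->S8 S8-1->S7 S9-0->S0 S9-1->S5

Handle the two conditions separately and then intersect. One (3 states) tracks the count of `1`s modulo 3; the other (4 states) tracks partial matches of the forbidden pattern `101`. Each combined state is a pair, one component from each; accept when both components accept. Equivalent product states are then merged.
With 10 states:
        0   1  
>  S0   S0  S1 
   S1   S2  S3 
   S2   S4  S5 
 * S3   S6  S7 
   S4   S4  S3 
   S5   S5  S5 
 * S6   S8  S5 
   S7   S9  S1 
 * S8   S8  S7 
   S9   S0  S5 
(> = start, * = accepting)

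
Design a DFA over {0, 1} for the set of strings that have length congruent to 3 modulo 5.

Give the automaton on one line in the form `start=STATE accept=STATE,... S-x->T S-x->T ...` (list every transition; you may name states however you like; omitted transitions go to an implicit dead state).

start=q0 accept=q3 q0-0->q1 q0-1->q1 q1-0->q2 q1-1->q2 q2-0->q3 q2-1->q3 q3-0->q4 q3-1->q4 q4-0->q0 q4-1->q0

Only the length mod 5 matters, so use a 5-cycle: from any state, every input symbol moves to the next state, wrapping q4 back to q0. Mark q3 accepting.
5 states suffice.
        0   1  
>  q0   q1  q1 
   q1   q2  q2 
   q2   q3  q3 
 * q3   q4  q4 
   q4   q0  q0 
(> = start, * = accepting)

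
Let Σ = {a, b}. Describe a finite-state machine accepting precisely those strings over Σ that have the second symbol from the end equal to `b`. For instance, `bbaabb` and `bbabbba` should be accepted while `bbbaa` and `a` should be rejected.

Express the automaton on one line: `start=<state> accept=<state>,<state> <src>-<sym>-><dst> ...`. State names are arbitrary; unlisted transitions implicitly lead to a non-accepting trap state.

start=q0 accept=q5,q6 q0-a->q1 q0-b->q2 q1-a->q3 q1-b->q4 q2-a->q5 q2-b->q6 q3-a->q3 q3-b->q4 q4-a->q5 q4-b->q6 q5-a->q3 q5-b->q4 q6-a->q5 q6-b->q6

A DFA must remember the last 2 symbols (since which symbol is second-to-last isn't known until the input ends). Use one state per possible window of the last ≤2 symbols; accept from those whose window starts with `b`.
With 7 states:
        a   b  
>  q0   q1  q2 
   q1   q3  q4 
   q2   q5  q6 
   q3   q3  q4 
   q4   q5  q6 
 * q5   q3  q4 
 * q6   q5  q6 
(> = start, * = accepting)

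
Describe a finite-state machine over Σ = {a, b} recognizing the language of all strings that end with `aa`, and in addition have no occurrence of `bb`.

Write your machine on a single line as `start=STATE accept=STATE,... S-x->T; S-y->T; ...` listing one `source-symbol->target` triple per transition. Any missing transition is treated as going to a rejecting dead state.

start=q0; accept=q3; q0-a->q1; q0-b->q2; q1-a->q3; q1-b->q2; q2-a->q1; q2-b->q4; q3-a->q3; q3-b->q2; q4-a->q5; q4-b->q4; q5-a->q6; q5-b->q4; q6-a->q6; q6-b->q4

Run two small machines in parallel and take their product. The first has 3 states tracking how much of the suffix `aa` has currently been matched; the second has 3 states tracking partial matches of the forbidden pattern `bb`. A product state is a pair (one from each), accepting exactly when both do.
7 states suffice.
        a   b  
>  q0   q1  q2 
   q1   q3  q2 
   q2   q1  q4 
 * q3   q3  q2 
   q4   q5  q4 
   q5   q6  q4 
   q6   q6  q4 
(> = start, * = accepting)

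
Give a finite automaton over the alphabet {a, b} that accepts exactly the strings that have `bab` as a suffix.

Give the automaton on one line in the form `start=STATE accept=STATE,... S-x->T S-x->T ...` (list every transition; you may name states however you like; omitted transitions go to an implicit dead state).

Let each state record the length of the longest suffix of the input read so far that is also a prefix of `bab`. s1 means the last symbol is `b`; s2 means the last 2 symbols are `ba`; s3 means the last 3 symbols are `bab`. Accept only at s3, where the string currently ends in `bab`.
4 states suffice.
        a   b  
>  s0   s0  s1 
   s1   s2  s1 
   s2   s0  s3 
 * s3   s2  s1 
(> = start, * = accepting)

start=s0 accept=s3 s0-a->s0 s0-b->s1 s1-a->s2 s1-b->s1 s2-a->s0 s2-b->s3 s3-a->s2 s3-b->s1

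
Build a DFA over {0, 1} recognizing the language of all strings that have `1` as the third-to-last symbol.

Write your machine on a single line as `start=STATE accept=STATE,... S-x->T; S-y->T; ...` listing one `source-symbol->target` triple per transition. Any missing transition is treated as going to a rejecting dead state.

start=S0; accept=S11,S12,S13,S14; S0-0->S1; S0-1->S2; S1-0->S3; S1-1->S4; S2-0->S5; S2-1->S6; S3-0->S7; S3-1->S8; S4-0->S9; S4-1->S10; S5-0->S11; S5-1->S12; S6-0->S13; S6-1->S14; S7-0->S7; S7-1->S8; S8-0->S9; S8-1->S10; S9-0->S11; S9-1->S12; S10-0->S13; S10-1->S14; S11-0->S7; S11-1->S8; S12-0->S9; S12-1->S10; S13-0->S11; S13-1->S12; S14-0->S13; S14-1->S14

A DFA must remember the last 3 symbols (since which symbol is third-to-last isn't known until the input ends). Use one state per possible window of the last ≤3 symbols; accept from those whose window starts with `1`.
15 states suffice.
          0    1  
>  S0     S1   S2 
   S1     S3   S4 
   S2     S5   S6 
   S3     S7   S8 
   S4     S9  S10 
   S5    S11  S12 
   S6    S13  S14 
   S7     S7   S8 
   S8     S9  S10 
   S9    S11  S12 
   S10   S13  S14 
 * S11    S7   S8 
 * S12    S9  S10 
 * S13   S11  S12 
 * S14   S13  S14 
(> = start, * = accepting)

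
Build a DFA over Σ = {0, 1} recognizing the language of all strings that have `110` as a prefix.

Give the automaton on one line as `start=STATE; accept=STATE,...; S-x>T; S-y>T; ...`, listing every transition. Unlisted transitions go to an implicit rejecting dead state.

start=q0; accept=q3; q0-0>q4; q0-1>q1; q1-0>q4; q1-1>q2; q2-0>q3; q2-1>q4; q3-0>q3; q3-1>q3; q4-0>q4; q4-1>q4

Walk along `110` while the input agrees: from q0 take `1` to q1, and so on. Any deviation drops to the rejecting sink q4. Once q3 is reached the prefix is confirmed and every continuation is accepted.
        0   1  
>  q0   q4  q1 
   q1   q4  q2 
   q2   q3  q4 
 * q3   q3  q3 
   q4   q4  q4 
(> = start, * = accepting)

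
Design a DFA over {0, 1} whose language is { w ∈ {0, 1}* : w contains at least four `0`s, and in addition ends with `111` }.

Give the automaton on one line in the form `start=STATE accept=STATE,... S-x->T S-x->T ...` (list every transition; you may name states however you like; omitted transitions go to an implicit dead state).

start=q0 accept=q22,q23 q0-0->q1 q0-1->q2 q1-0->q3 q1-1->q4 q2-0->q1 q2-1->q5 q3-0->q6 q3-1->q7 q4-0->q3 q4-1->q8 q5-0->q1 q5-1->q9 q6-0->q10 q6-1->q11 q7-0->q6 q7-1->q12 q8-0->q3 q8-1->q13 q9-0->q1 q9-1->q9 q10-0->q14 q10-1->q15 q11-0->q10 q11-1->q16 q12-0->q6 q12-1->q17 q13-0->q3 q13-1->q13 q14-0->q14 q14-1->q18 q15-0->q14 q15-1->q19 q16-0->q10 q16-1->q20 q17-0->q6 q17-1->q17 q18-0->q14 q18-1->q21 q19-0->q14 q19-1->q22 q20-0->q10 q20-1->q20 q21-0->q14 q21-1->q23 q22-0->q14 q22-1->q22 q23-0->q14 q23-1->q23

Handle the two conditions separately and then intersect. The first has 6 states tracking the count of `0`s, saturating at 5; the second has 4 states tracking how much of the suffix `111` has currently been matched. A product state is a pair (one from each), accepting exactly when both do.
With 24 states:
          0    1  
>  q0     q1   q2 
   q1     q3   q4 
   q2     q1   q5 
   q3     q6   q7 
   q4     q3   q8 
   q5     q1   q9 
   q6    q10  q11 
   q7     q6  q12 
   q8     q3  q13 
   q9     q1   q9 
   q10   q14  q15 
   q11   q10  q16 
   q12    q6  q17 
   q13    q3  q13 
   q14   q14  q18 
   q15   q14  q19 
   q16   q10  q20 
   q17    q6  q17 
   q18   q14  q21 
   q19   q14  q22 
   q20   q10  q20 
   q21   q14  q23 
 * q22   q14  q22 
 * q23   q14  q23 
(> = start, * = accepting)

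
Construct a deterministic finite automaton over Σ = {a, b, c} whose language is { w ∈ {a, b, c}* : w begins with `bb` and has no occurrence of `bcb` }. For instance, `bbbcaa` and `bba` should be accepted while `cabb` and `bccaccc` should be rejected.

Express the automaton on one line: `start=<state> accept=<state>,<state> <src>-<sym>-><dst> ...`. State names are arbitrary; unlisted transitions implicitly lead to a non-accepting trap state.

start=q0 accept=q3,q4,q5 q0-a->q1 q0-b->q2 q0-c->q1 q1-a->q1 q1-b->q1 q1-c->q1 q2-a->q1 q2-b->q3 q2-c->q1 q3-a->q4 q3-b->q3 q3-c->q5 q4-a->q4 q4-b->q3 q4-c->q4 q5-a->q4 q5-b->q1 q5-c->q4

Build one automaton per condition and run them in lockstep. One (4 states) tracks whether the input so far still matches the prefix `bb`; the other (4 states) tracks partial matches of the forbidden pattern `bcb`. Each combined state is a pair, one component from each; accept when both components accept. After merging equivalent states the machine shrinks.
        a   b   c  
>  q0   q1  q2  q1 
   q1   q1  q1  q1 
   q2   q1  q3  q1 
 * q3   q4  q3  q5 
 * q4   q4  q3  q4 
 * q5   q4  q1  q4 
(> = start, * = accepting)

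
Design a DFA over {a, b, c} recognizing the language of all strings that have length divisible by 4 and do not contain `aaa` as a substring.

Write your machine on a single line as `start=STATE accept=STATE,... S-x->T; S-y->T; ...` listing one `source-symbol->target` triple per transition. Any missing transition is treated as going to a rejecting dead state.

start=S0; accept=S0,S11,S12; S0-a->S1; S0-b->S2; S0-c->S2; S1-a->S3; S1-b->S4; S1-c->S4; S2-a->S5; S2-b->S4; S2-c->S4; S3-a->S6; S3-b->S7; S3-c->S7; S4-a->S8; S4-b->S7; S4-c->S7; S5-a->S9; S5-b->S7; S5-c->S7; S6-a->S10; S6-b->S10; S6-c->S10; S7-a->S11; S7-b->S0; S7-c->S0; S8-a->S12; S8-b->S0; S8-c->S0; S9-a->S10; S9-b->S0; S9-c->S0; S10-a->S13; S10-b->S13; S10-c->S13; S11-a->S14; S11-b->S2; S11-c->S2; S12-a->S13; S12-b->S2; S12-c->S2; S13-a->S15; S13-b->S15; S13-c->S15; S14-a->S15; S14-b->S4; S14-c->S4; S15-a->S6; S15-b->S6; S15-c->S6

Handle the two conditions separately and then intersect. One (4 states) tracks the input length modulo 4; the other (4 states) tracks partial matches of the forbidden pattern `aaa`. Each combined state is a pair, one component from each; accept when both components accept.
A 16-state machine:
          a    b    c  
>* S0     S1   S2   S2 
   S1     S3   S4   S4 
   S2     S5   S4   S4 
   S3     S6   S7   S7 
   S4     S8   S7   S7 
   S5     S9   S7   S7 
   S6    S10  S10  S10 
   S7    S11   S0   S0 
   S8    S12   S0   S0 
   S9    S10   S0   S0 
   S10   S13  S13  S13 
 * S11   S14   S2   S2 
 * S12   S13   S2   S2 
   S13   S15  S15  S15 
   S14   S15   S4   S4 
   S15    S6   S6   S6 
(> = start, * = accepting)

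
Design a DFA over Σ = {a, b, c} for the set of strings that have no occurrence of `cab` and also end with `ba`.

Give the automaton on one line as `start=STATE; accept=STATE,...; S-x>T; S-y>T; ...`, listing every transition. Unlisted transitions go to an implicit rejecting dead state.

Handle the two conditions separately and then intersect. The first has 4 states tracking partial matches of the forbidden pattern `cab`; the second has 3 states tracking how much of the suffix `ba` has currently been matched. A product state is a pair (one from each), accepting exactly when both do. After merging equivalent states the machine shrinks.
With 6 states:
        a   b   c  
>  q0   q0  q1  q2 
   q1   q3  q1  q2 
   q2   q4  q1  q2 
 * q3   q0  q1  q2 
   q4   q0  q5  q2 
   q5   q5  q5  q5 
(> = start, * = accepting)

start=q0; accept=q3; q0-a>q0; q0-b>q1; q0-c>q2; q1-a>q3; q1-b>q1; q1-c>q2; q2-a>q4; q2-b>q1; q2-c>q2; q3-a>q0; q3-b>q1; q3-c>q2; q4-a>q0; q4-b>q5; q4-c>q2; q5-a>q5; q5-b>q5; q5-c>q5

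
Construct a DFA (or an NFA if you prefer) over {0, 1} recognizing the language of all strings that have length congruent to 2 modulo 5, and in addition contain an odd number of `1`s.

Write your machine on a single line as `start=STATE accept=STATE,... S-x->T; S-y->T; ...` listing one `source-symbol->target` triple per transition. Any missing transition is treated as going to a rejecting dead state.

start=q0; accept=q4; q0-0->q1; q0-1->q2; q1-0->q3; q1-1->q4; q2-0->q4; q2-1->q3; q3-0->q5; q3-1->q6; q4-0->q6; q4-1->q5; q5-0->q7; q5-1->q8; q6-0->q8; q6-1->q7; q7-0->q0; q7-1->q9; q8-0->q9; q8-1->q0; q9-0->q2; q9-1->q1

Build one automaton per condition and run them in lockstep. One (5 states) tracks the input length modulo 5; the other (2 states) tracks the count of `1`s modulo 2. Each combined state is a pair, one component from each; accept when both components accept.
        0   1  
>  q0   q1  q2 
   q1   q3  q4 
   q2   q4  q3 
   q3   q5  q6 
 * q4   q6  q5 
   q5   q7  q8 
   q6   q8  q7 
   q7   q0  q9 
   q8   q9  q0 
   q9   q2  q1 
(> = start, * = accepting)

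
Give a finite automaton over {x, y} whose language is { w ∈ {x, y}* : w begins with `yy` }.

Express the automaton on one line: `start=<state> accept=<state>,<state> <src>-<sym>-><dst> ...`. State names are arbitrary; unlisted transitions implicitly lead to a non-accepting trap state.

start=s0 accept=s2 s0-x->s3 s0-y->s1 s1-x->s3 s1-y->s2 s2-x->s2 s2-y->s2 s3-x->s3 s3-y->s3

Walk along `yy` while the input agrees: from s0 take `y` to s1, and so on. Any deviation drops to the rejecting sink s3. Once s2 is reached the prefix is confirmed and every continuation is accepted.
4 states suffice.
        x   y  
>  s0   s3  s1 
   s1   s3  s2 
 * s2   s2  s2 
   s3   s3  s3 
(> = start, * = accepting)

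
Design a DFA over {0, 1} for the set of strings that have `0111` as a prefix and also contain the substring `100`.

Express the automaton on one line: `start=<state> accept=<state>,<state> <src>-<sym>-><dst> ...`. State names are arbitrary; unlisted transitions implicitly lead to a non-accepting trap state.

start=A accept=H A-0->B A-1->C B-0->C B-1->D C-0->C C-1->C D-0->C D-1->E E-0->C E-1->F F-0->G F-1->F G-0->H G-1->F H-0->H H-1->H

Run two small machines in parallel and take their product. The first has 6 states tracking whether the input so far still matches the prefix `0111`; the second has 4 states tracking whether and how much of `100` has been seen. A product state is a pair (one from each), accepting exactly when both do. Equivalent product states are then merged.
       0  1 
>  A   B  C 
   B   C  D 
   C   C  C 
   D   C  E 
   E   C  F 
   F   G  F 
   G   H  F 
 * H   H  H 
(> = start, * = accepting)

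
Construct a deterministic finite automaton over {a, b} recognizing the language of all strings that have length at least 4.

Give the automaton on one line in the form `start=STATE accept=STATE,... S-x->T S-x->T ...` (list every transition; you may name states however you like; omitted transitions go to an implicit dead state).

start=S0 accept=S4,S5 S0-a->S1 S0-b->S1 S1-a->S2 S1-b->S2 S2-a->S3 S2-b->S3 S3-a->S4 S3-b->S4 S4-a->S5 S4-b->S5 S5-a->S5 S5-b->S5

Count input length up to 5: every symbol moves from S0 toward S5, which means 'more than 4' and absorbs. Accept from {S4, S5}.
A 6-state machine:
        a   b  
>  S0   S1  S1 
   S1   S2  S2 
   S2   S3  S3 
   S3   S4  S4 
 * S4   S5  S5 
 * S5   S5  S5 
(> = start, * = accepting)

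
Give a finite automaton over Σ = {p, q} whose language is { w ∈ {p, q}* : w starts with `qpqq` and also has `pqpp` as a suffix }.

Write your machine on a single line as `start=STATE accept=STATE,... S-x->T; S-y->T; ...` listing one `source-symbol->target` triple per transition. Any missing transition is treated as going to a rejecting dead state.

start=s0; accept=s13; s0-p->s1; s0-q->s2; s1-p->s1; s1-q->s3; s2-p->s4; s2-q->s5; s3-p->s6; s3-q->s5; s4-p->s1; s4-q->s7; s5-p->s1; s5-q->s5; s6-p->s8; s6-q->s3; s7-p->s6; s7-q->s9; s8-p->s1; s8-q->s3; s9-p->s10; s9-q->s9; s10-p->s10; s10-q->s11; s11-p->s12; s11-q->s9; s12-p->s13; s12-q->s11; s13-p->s10; s13-q->s11

Handle the two conditions separately and then intersect. One (6 states) tracks whether the input so far still matches the prefix `qpqq`; the other (5 states) tracks how much of the suffix `pqpp` has currently been matched. Each combined state is a pair, one component from each; accept when both components accept.
A 14-state machine:
          p    q  
>  s0     s1   s2 
   s1     s1   s3 
   s2     s4   s5 
   s3     s6   s5 
   s4     s1   s7 
   s5     s1   s5 
   s6     s8   s3 
   s7     s6   s9 
   s8     s1   s3 
   s9    s10   s9 
   s10   s10  s11 
   s11   s12   s9 
   s12   s13  s11 
 * s13   s10  s11 
(> = start, * = accepting)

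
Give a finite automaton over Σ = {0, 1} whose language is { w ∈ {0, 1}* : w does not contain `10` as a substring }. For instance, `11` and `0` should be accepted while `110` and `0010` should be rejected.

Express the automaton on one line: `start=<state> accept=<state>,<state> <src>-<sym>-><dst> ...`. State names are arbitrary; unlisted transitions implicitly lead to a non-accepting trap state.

This is the complement of 'contains `10`'. Use the same substring-matching states — q0 through q2 holding how much of `10` has just been matched — but flip the accepting set: everything except the trap q2 accepts.
A 3-state machine:
        0   1  
>* q0   q0  q1 
 * q1   q2  q1 
   q2   q2  q2 
(> = start, * = accepting)

start=q0 accept=q0,q1 q0-0->q0 q0-1->q1 q1-0->q2 q1-1->q1 q2-0->q2 q2-1->q2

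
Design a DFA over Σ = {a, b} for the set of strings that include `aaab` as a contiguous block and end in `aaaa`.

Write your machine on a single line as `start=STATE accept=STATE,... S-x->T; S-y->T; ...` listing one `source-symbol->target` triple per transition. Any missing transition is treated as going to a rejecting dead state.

Handle the two conditions separately and then intersect. The first has 5 states tracking whether and how much of `aaab` has been seen; the second has 5 states tracking how much of the suffix `aaaa` has currently been matched. A product state is a pair (one from each), accepting exactly when both do. Minimizing collapses redundant product states.
A 9-state machine:
        a   b  
>  q0   q1  q0 
   q1   q2  q0 
   q2   q3  q0 
   q3   q3  q4 
   q4   q5  q4 
   q5   q6  q4 
   q6   q7  q4 
   q7   q8  q4 
 * q8   q8  q4 
(> = start, * = accepting)

start=q0; accept=q8; q0-a->q1; q0-b->q0; q1-a->q2; q1-b->q0; q2-a->q3; q2-b->q0; q3-a->q3; q3-b->q4; q4-a->q5; q4-b->q4; q5-a->q6; q5-b->q4; q6-a->q7; q6-b->q4; q7-a->q8; q7-b->q4; q8-a->q8; q8-b->q4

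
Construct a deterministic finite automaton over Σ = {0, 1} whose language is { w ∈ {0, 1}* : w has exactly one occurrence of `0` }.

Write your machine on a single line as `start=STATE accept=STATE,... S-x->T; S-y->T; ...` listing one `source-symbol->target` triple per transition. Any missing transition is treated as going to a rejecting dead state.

Count `0`s, saturating at 2: state s0 means no `0` yet, s1 means one `0` seen, s2 means more than one. Each `0` increments (capped at s2); other symbols loop. Accept from {s1}.
A 3-state machine:
        0   1  
>  s0   s1  s0 
 * s1   s2  s1 
   s2   s2  s2 
(> = start, * = accepting)

start=s0; accept=s1; s0-0->s1; s0-1->s0; s1-0->s2; s1-1->s1; s2-0->s2; s2-1->s2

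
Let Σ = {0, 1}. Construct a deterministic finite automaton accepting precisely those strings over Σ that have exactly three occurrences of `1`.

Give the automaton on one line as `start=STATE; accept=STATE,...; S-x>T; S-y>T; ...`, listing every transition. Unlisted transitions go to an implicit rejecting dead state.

Only the number of `1`s matters, and only up to 4. Make a chain q0 → q1 → q2 → q3 → q4 advanced by each `1` (with q4 absorbing); every other symbol self-loops. The accepting set is {q3}.
With 5 states:
        0   1  
>  q0   q0  q1 
   q1   q1  q2 
   q2   q2  q3 
 * q3   q3  q4 
   q4   q4  q4 
(> = start, * = accepting)

start=q0; accept=q3; q0-0>q0; q0-1>q1; q1-0>q1; q1-1>q2; q2-0>q2; q2-1>q3; q3-0>q3; q3-1>q4; q4-0>q4; q4-1>q4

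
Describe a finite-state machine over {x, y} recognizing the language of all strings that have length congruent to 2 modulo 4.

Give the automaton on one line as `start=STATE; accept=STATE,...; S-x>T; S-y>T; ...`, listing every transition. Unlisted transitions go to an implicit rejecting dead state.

Only the length mod 4 matters, so use a 4-cycle: from any state, every input symbol moves to the next state, wrapping S3 back to S0. Mark S2 accepting.
4 states suffice.
        x   y  
>  S0   S1  S1 
   S1   S2  S2 
 * S2   S3  S3 
   S3   S0  S0 
(> = start, * = accepting)

start=S0; accept=S2; S0-x>S1; S0-y>S1; S1-x>S2; S1-y>S2; S2-x>S3; S2-y>S3; S3-x>S0; S3-y>S0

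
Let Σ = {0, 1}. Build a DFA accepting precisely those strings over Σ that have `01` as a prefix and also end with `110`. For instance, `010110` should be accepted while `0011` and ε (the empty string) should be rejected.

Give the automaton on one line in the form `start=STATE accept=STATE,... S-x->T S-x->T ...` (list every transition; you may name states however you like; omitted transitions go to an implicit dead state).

Run two small machines in parallel and take their product. One (4 states) tracks whether the input so far still matches the prefix `01`; the other (4 states) tracks how much of the suffix `110` has currently been matched. Each combined state is a pair, one component from each; accept when both components accept. Equivalent product states are then merged.
        0   1  
>  q0   q1  q2 
   q1   q2  q3 
   q2   q2  q2 
   q3   q4  q5 
   q4   q4  q3 
   q5   q6  q5 
 * q6   q4  q3 
(> = start, * = accepting)

start=q0 accept=q6 q0-0->q1 q0-1->q2 q1-0->q2 q1-1->q3 q2-0->q2 q2-1->q2 q3-0->q4 q3-1->q5 q4-0->q4 q4-1->q3 q5-0->q6 q5-1->q5 q6-0->q4 q6-1->q3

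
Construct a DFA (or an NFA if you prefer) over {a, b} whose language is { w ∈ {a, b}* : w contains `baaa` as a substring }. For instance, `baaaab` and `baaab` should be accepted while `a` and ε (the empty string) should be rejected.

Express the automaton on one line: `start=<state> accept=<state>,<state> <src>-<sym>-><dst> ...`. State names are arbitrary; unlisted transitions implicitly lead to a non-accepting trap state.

States s0..s3 record the length of the longest prefix of `baaa` that matches the current input suffix. Reaching s4 means `baaa` has been seen, and we stay there forever. Accept from s4.
5 states suffice.
        a   b  
>  s0   s0  s1 
   s1   s2  s1 
   s2   s3  s1 
   s3   s4  s1 
 * s4   s4  s4 
(> = start, * = accepting)

start=s0 accept=s4 s0-a->s0 s0-b->s1 s1-a->s2 s1-b->s1 s2-a->s3 s2-b->s1 s3-a->s4 s3-b->s1 s4-a->s4 s4-b->s4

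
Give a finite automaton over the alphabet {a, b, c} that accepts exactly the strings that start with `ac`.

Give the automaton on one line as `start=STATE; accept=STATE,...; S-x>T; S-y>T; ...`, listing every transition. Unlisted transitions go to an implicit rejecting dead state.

start=s0; accept=s2; s0-a>s1; s0-b>s3; s0-c>s3; s1-a>s3; s1-b>s3; s1-c>s2; s2-a>s2; s2-b>s2; s2-c>s2; s3-a>s3; s3-b>s3; s3-c>s3

Walk along `ac` while the input agrees: from s0 take `a` to s1, and so on. Any deviation drops to the rejecting sink s3. Once s2 is reached the prefix is confirmed and every continuation is accepted.
A 4-state machine:
        a   b   c  
>  s0   s1  s3  s3 
   s1   s3  s3  s2 
 * s2   s2  s2  s2 
   s3   s3  s3  s3 
(> = start, * = accepting)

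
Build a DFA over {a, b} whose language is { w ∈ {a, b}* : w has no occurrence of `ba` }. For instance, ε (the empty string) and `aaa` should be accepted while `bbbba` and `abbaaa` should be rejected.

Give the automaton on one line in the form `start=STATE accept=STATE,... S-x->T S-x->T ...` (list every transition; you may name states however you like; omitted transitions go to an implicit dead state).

start=S0 accept=S0,S1 S0-a->S0 S0-b->S1 S1-a->S2 S1-b->S1 S2-a->S2 S2-b->S2

Track partial matches of the forbidden pattern `ba`. State S2 is a dead state reached once `ba` has occurred; every other state accepts. S0 means no part of `ba` is currently matched.
A 3-state machine:
        a   b  
>* S0   S0  S1 
 * S1   S2  S1 
   S2   S2  S2 
(> = start, * = accepting)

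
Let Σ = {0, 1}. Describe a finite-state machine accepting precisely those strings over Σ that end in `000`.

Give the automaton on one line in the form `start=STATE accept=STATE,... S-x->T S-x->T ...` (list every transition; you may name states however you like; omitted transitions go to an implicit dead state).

start=q0 accept=q3 q0-0->q1 q0-1->q0 q1-0->q2 q1-1->q0 q2-0->q3 q2-1->q0 q3-0->q3 q3-1->q0

Let each state record the length of the longest suffix of the input read so far that is also a prefix of `000`. q1 means the last symbol is `0`; q2 means the last 2 symbols are `00`; q3 means the last 3 symbols are `000`. Accept only at q3, where the string currently ends in `000`.
4 states suffice.
        0   1  
>  q0   q1  q0 
   q1   q2  q0 
   q2   q3  q0 
 * q3   q3  q0 
(> = start, * = accepting)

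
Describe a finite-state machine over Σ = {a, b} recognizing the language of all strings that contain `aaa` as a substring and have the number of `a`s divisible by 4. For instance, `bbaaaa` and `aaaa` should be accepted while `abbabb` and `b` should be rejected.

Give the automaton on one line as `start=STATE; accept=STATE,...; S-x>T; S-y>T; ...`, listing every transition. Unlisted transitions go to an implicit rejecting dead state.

start=q0; accept=q7; q0-a>q1; q0-b>q0; q1-a>q2; q1-b>q3; q2-a>q4; q2-b>q5; q3-a>q6; q3-b>q3; q4-a>q7; q4-b>q4; q5-a>q8; q5-b>q5; q6-a>q9; q6-b>q5; q7-a>q10; q7-b>q7; q8-a>q11; q8-b>q12; q9-a>q7; q9-b>q12; q10-a>q13; q10-b>q10; q11-a>q10; q11-b>q0; q12-a>q14; q12-b>q12; q13-a>q4; q13-b>q13; q14-a>q15; q14-b>q0; q15-a>q13; q15-b>q3

Run two small machines in parallel and take their product. The first has 4 states tracking whether and how much of `aaa` has been seen; the second has 4 states tracking the count of `a`s modulo 4. A product state is a pair (one from each), accepting exactly when both do.
A 16-state machine:
          a    b  
>  q0     q1   q0 
   q1     q2   q3 
   q2     q4   q5 
   q3     q6   q3 
   q4     q7   q4 
   q5     q8   q5 
   q6     q9   q5 
 * q7    q10   q7 
   q8    q11  q12 
   q9     q7  q12 
   q10   q13  q10 
   q11   q10   q0 
   q12   q14  q12 
   q13    q4  q13 
   q14   q15   q0 
   q15   q13   q3 
(> = start, * = accepting)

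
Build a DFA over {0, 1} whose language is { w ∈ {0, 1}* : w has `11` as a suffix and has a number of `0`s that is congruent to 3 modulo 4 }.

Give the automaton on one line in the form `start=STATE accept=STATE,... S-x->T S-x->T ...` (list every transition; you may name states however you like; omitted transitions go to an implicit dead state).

start=q0 accept=q5 q0-0->q1 q0-1->q0 q1-0->q2 q1-1->q1 q2-0->q3 q2-1->q2 q3-0->q0 q3-1->q4 q4-0->q0 q4-1->q5 q5-0->q0 q5-1->q5

Build one automaton per condition and run them in lockstep. One (3 states) tracks how much of the suffix `11` has currently been matched; the other (4 states) tracks the count of `0`s modulo 4. Each combined state is a pair, one component from each; accept when both components accept. Equivalent product states are then merged.
        0   1  
>  q0   q1  q0 
   q1   q2  q1 
   q2   q3  q2 
   q3   q0  q4 
   q4   q0  q5 
 * q5   q0  q5 
(> = start, * = accepting)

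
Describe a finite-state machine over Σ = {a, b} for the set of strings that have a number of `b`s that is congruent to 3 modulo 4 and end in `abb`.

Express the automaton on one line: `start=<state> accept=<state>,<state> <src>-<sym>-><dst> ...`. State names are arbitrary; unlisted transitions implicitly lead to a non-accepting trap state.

Run two small machines in parallel and take their product. One (4 states) tracks the count of `b`s modulo 4; the other (4 states) tracks how much of the suffix `abb` has currently been matched. Each combined state is a pair, one component from each; accept when both components accept.
With 16 states:
          a    b  
>  q0     q1   q2 
   q1     q1   q3 
   q2     q4   q5 
   q3     q4   q6 
   q4     q4   q7 
   q5     q8   q9 
   q6     q8   q9 
   q7     q8  q10 
   q8     q8  q11 
   q9    q12   q0 
 * q10   q12   q0 
   q11   q12  q13 
   q12   q12  q14 
   q13    q1   q2 
   q14    q1  q15 
   q15    q4   q5 
(> = start, * = accepting)

start=q0 accept=q10 q0-a->q1 q0-b->q2 q1-a->q1 q1-b->q3 q2-a->q4 q2-b->q5 q3-a->q4 q3-b->q6 q4-a->q4 q4-b->q7 q5-a->q8 q5-b->q9 q6-a->q8 q6-b->q9 q7-a->q8 q7-b->q10 q8-a->q8 q8-b->q11 q9-a->q12 q9-b->q0 q10-a->q12 q10-b->q0 q11-a->q12 q11-b->q13 q12-a->q12 q12-b->q14 q13-a->q1 q13-b->q2 q14-a->q1 q14-b->q15 q15-a->q4 q15-b->q5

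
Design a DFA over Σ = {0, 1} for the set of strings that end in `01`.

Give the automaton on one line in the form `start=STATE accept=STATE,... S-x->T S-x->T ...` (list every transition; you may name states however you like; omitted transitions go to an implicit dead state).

start=A accept=C A-0->B A-1->A B-0->B B-1->C C-0->B C-1->A

Remember how much of `01` the current input suffix matches. State A means no match yet; B means the last symbol is `0`; C means the last 2 symbols are `01`. Only C accepts. On a mismatch, fall back to the longest proper suffix that is still a prefix of `01`.
A 3-state machine:
       0  1 
>  A   B  A 
   B   B  C 
 * C   B  A 
(> = start, * = accepting)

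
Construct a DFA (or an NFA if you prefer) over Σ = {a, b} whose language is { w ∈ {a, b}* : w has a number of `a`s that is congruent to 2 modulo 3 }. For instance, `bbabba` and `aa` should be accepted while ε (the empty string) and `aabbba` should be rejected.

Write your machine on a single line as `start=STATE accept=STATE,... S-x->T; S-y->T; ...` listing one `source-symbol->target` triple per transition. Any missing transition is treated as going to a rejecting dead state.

start=s0; accept=s2; s0-a->s1; s0-b->s0; s1-a->s2; s1-b->s1; s2-a->s0; s2-b->s2

The only thing that matters is how many `a`s have appeared, reduced mod 3. Use one state per residue: s0 for 0, …, s2 for 2. Reading `a` moves to the next residue; anything else stays put. s2 is accepting.
With 3 states:
        a   b  
>  s0   s1  s0 
   s1   s2  s1 
 * s2   s0  s2 
(> = start, * = accepting)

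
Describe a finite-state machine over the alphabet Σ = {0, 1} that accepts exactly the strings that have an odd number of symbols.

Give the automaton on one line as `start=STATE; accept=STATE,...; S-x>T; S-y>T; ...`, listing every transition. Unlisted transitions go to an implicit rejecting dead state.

start=s0; accept=s1; s0-0>s1; s0-1>s1; s1-0>s0; s1-1>s0

Only the length mod 2 matters, so use a 2-cycle: from any state, every input symbol moves to the next state, wrapping s1 back to s0. Mark s1 accepting.
        0   1  
>  s0   s1  s1 
 * s1   s0  s0 
(> = start, * = accepting)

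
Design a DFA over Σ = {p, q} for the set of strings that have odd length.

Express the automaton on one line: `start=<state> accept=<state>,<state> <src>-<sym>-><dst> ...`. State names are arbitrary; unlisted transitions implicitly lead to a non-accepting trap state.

Only the length mod 2 matters, so use a 2-cycle: from any state, every input symbol moves to the next state, wrapping S1 back to S0. Mark S1 accepting.
A 2-state machine:
        p   q  
>  S0   S1  S1 
 * S1   S0  S0 
(> = start, * = accepting)

start=S0 accept=S1 S0-p->S1 S0-q->S1 S1-p->S0 S1-q->S0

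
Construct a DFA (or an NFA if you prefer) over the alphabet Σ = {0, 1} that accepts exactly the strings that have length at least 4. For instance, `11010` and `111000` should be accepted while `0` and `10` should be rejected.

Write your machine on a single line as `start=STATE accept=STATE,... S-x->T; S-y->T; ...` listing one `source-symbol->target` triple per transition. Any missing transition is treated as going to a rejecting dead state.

We only need to distinguish lengths 0, 1, …, 4, and '>4'. Chain S0 → S1 → S2 → S3 → S4 → S5 on every symbol, with S5 looping. Accepting states: {S4, S5}.
6 states suffice.
        0   1  
>  S0   S1  S1 
   S1   S2  S2 
   S2   S3  S3 
   S3   S4  S4 
 * S4   S5  S5 
 * S5   S5  S5 
(> = start, * = accepting)

start=S0; accept=S4,S5; S0-0->S1; S0-1->S1; S1-0->S2; S1-1->S2; S2-0->S3; S2-1->S3; S3-0->S4; S3-1->S4; S4-0->S5; S4-1->S5; S5-0->S5; S5-1->S5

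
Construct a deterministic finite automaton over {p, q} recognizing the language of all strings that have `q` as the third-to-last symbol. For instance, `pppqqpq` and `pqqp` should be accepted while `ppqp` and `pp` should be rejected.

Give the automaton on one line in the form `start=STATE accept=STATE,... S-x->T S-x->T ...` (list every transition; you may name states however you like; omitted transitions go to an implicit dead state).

start=s0 accept=s11,s12,s13,s14 s0-p->s1 s0-q->s2 s1-p->s3 s1-q->s4 s2-p->s5 s2-q->s6 s3-p->s7 s3-q->s8 s4-p->s9 s4-q->s10 s5-p->s11 s5-q->s12 s6-p->s13 s6-q->s14 s7-p->s7 s7-q->s8 s8-p->s9 s8-q->s10 s9-p->s11 s9-q->s12 s10-p->s13 s10-q->s14 s11-p->s7 s11-q->s8 s12-p->s9 s12-q->s10 s13-p->s11 s13-q->s12 s14-p->s13 s14-q->s14

A DFA must remember the last 3 symbols (since which symbol is third-to-last isn't known until the input ends). Use one state per possible window of the last ≤3 symbols; accept from those whose window starts with `q`.
A 15-state machine:
          p    q  
>  s0     s1   s2 
   s1     s3   s4 
   s2     s5   s6 
   s3     s7   s8 
   s4     s9  s10 
   s5    s11  s12 
   s6    s13  s14 
   s7     s7   s8 
   s8     s9  s10 
   s9    s11  s12 
   s10   s13  s14 
 * s11    s7   s8 
 * s12    s9  s10 
 * s13   s11  s12 
 * s14   s13  s14 
(> = start, * = accepting)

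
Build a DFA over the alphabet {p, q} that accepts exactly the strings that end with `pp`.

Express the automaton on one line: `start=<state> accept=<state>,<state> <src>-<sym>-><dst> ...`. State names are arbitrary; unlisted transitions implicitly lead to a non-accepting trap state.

start=A accept=C A-p->B A-q->A B-p->C B-q->A C-p->C C-q->A

Let each state record the length of the longest suffix of the input read so far that is also a prefix of `pp`. B means the last symbol is `p`; C means the last 2 symbols are `pp`. Accept only at C, where the string currently ends in `pp`.
A 3-state machine:
       p  q 
>  A   B  A 
   B   C  A 
 * C   C  A 
(> = start, * = accepting)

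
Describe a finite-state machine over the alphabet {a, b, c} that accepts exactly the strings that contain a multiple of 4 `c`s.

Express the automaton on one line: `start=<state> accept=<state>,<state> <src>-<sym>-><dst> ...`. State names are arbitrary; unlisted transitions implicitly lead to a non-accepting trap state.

Keep the running count of `c`s modulo 4: each `c` advances along the cycle S0 → S1 → S2 → S3 → S0 while other symbols loop. Accept at S0.
        a   b   c  
>* S0   S0  S0  S1 
   S1   S1  S1  S2 
   S2   S2  S2  S3 
   S3   S3  S3  S0 
(> = start, * = accepting)

start=S0 accept=S0 S0-a->S0 S0-b->S0 S0-c->S1 S1-a->S1 S1-b->S1 S1-c->S2 S2-a->S2 S2-b->S2 S2-c->S3 S3-a->S3 S3-b->S3 S3-c->S0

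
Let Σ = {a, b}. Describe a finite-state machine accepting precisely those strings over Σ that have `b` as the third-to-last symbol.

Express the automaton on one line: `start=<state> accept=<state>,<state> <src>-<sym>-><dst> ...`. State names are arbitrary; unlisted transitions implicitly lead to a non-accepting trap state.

start=q0 accept=q11,q12,q13,q14 q0-a->q1 q0-b->q2 q1-a->q3 q1-b->q4 q2-a->q5 q2-b->q6 q3-a->q7 q3-b->q8 q4-a->q9 q4-b->q10 q5-a->q11 q5-b->q12 q6-a->q13 q6-b->q14 q7-a->q7 q7-b->q8 q8-a->q9 q8-b->q10 q9-a->q11 q9-b->q12 q10-a->q13 q10-b->q14 q11-a->q7 q11-b->q8 q12-a->q9 q12-b->q10 q13-a->q11 q13-b->q12 q14-a->q13 q14-b->q14

A DFA must remember the last 3 symbols (since which symbol is third-to-last isn't known until the input ends). Use one state per possible window of the last ≤3 symbols; accept from those whose window starts with `b`.
A 15-state machine:
          a    b  
>  q0     q1   q2 
   q1     q3   q4 
   q2     q5   q6 
   q3     q7   q8 
   q4     q9  q10 
   q5    q11  q12 
   q6    q13  q14 
   q7     q7   q8 
   q8     q9  q10 
   q9    q11  q12 
   q10   q13  q14 
 * q11    q7   q8 
 * q12    q9  q10 
 * q13   q11  q12 
 * q14   q13  q14 
(> = start, * = accepting)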